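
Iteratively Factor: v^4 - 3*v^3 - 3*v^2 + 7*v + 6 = (v + 1)*(v^3 - 4*v^2 + v + 6) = (v - 2)*(v + 1)*(v^2 - 2*v - 3) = (v - 3)*(v - 2)*(v + 1)*(v + 1)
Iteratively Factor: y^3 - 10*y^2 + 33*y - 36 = (y - 3)*(y^2 - 7*y + 12) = (y - 3)^2*(y - 4)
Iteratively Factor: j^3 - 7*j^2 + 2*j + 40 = (j - 4)*(j^2 - 3*j - 10) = (j - 4)*(j + 2)*(j - 5)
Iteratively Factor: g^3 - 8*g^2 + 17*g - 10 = (g - 5)*(g^2 - 3*g + 2) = (g - 5)*(g - 2)*(g - 1)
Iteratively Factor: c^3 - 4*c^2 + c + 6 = (c - 3)*(c^2 - c - 2) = (c - 3)*(c - 2)*(c + 1)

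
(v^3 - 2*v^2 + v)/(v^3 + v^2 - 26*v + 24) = v*(v - 1)/(v^2 + 2*v - 24)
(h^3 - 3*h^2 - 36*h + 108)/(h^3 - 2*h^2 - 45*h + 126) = (h + 6)/(h + 7)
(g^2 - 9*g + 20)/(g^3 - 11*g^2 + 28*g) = (g - 5)/(g*(g - 7))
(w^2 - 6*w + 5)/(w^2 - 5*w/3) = 3*(w^2 - 6*w + 5)/(w*(3*w - 5))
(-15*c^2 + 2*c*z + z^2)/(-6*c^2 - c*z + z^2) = (5*c + z)/(2*c + z)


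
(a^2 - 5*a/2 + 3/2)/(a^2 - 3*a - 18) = (-2*a^2 + 5*a - 3)/(2*(-a^2 + 3*a + 18))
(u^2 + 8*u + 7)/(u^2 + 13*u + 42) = (u + 1)/(u + 6)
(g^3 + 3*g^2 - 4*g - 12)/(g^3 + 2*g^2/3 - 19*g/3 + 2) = 3*(g + 2)/(3*g - 1)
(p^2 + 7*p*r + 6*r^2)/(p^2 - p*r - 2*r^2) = (p + 6*r)/(p - 2*r)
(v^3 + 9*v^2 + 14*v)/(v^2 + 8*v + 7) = v*(v + 2)/(v + 1)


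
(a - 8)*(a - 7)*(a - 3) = a^3 - 18*a^2 + 101*a - 168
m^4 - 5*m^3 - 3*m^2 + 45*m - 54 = (m - 3)^2*(m - 2)*(m + 3)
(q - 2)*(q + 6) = q^2 + 4*q - 12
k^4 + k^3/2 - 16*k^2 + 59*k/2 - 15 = (k - 2)*(k - 3/2)*(k - 1)*(k + 5)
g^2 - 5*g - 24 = (g - 8)*(g + 3)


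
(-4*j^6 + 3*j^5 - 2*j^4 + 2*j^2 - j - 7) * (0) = 0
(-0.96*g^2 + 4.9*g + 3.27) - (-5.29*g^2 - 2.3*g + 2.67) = 4.33*g^2 + 7.2*g + 0.6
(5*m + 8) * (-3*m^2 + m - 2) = -15*m^3 - 19*m^2 - 2*m - 16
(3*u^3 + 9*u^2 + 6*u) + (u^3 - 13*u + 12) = 4*u^3 + 9*u^2 - 7*u + 12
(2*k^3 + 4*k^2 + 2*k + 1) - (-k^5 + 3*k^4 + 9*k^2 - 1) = k^5 - 3*k^4 + 2*k^3 - 5*k^2 + 2*k + 2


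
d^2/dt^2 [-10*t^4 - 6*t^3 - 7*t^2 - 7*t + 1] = -120*t^2 - 36*t - 14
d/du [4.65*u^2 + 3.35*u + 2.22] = 9.3*u + 3.35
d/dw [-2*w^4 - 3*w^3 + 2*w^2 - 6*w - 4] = -8*w^3 - 9*w^2 + 4*w - 6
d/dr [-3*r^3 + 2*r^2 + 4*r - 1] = -9*r^2 + 4*r + 4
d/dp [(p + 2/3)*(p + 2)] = 2*p + 8/3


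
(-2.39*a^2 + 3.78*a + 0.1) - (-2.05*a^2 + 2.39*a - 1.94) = -0.34*a^2 + 1.39*a + 2.04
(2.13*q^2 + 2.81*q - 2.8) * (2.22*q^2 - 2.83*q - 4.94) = 4.7286*q^4 + 0.210300000000001*q^3 - 24.6905*q^2 - 5.9574*q + 13.832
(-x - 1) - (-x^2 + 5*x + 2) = x^2 - 6*x - 3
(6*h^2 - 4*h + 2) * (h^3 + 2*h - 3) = 6*h^5 - 4*h^4 + 14*h^3 - 26*h^2 + 16*h - 6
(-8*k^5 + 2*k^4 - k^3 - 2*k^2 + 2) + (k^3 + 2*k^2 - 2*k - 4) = -8*k^5 + 2*k^4 - 2*k - 2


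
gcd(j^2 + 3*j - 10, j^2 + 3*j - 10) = j^2 + 3*j - 10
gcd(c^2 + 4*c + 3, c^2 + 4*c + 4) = 1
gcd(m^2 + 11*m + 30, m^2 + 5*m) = m + 5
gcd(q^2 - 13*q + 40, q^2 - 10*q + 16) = q - 8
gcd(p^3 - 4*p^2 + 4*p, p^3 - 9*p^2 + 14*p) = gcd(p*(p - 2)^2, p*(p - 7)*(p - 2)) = p^2 - 2*p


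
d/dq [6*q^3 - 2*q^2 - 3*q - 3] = 18*q^2 - 4*q - 3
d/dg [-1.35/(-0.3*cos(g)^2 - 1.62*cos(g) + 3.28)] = (0.81*cos(g) + 2.187)*sin(g)/(0.3*cos(g)^2 + 1.62*cos(g) - 3.28)^2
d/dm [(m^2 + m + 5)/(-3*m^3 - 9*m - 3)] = (-(2*m + 1)*(m^3 + 3*m + 1)/3 + (m^2 + 1)*(m^2 + m + 5))/(m^3 + 3*m + 1)^2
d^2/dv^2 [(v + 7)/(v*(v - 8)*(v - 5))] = 2*(3*v^5 + 3*v^4 - 599*v^3 + 4389*v^2 - 10920*v + 11200)/(v^3*(v^6 - 39*v^5 + 627*v^4 - 5317*v^3 + 25080*v^2 - 62400*v + 64000))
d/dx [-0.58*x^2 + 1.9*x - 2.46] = 1.9 - 1.16*x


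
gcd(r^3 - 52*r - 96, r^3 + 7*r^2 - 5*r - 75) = 1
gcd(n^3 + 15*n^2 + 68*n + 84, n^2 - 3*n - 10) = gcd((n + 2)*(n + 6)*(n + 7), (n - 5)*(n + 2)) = n + 2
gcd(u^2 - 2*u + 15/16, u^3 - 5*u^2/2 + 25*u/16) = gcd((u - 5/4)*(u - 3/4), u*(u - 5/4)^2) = u - 5/4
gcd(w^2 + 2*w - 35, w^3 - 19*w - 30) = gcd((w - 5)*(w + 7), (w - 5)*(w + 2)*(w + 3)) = w - 5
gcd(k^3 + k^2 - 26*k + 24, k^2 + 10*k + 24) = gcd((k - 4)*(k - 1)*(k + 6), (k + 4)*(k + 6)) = k + 6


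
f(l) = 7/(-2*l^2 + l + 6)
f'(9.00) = 0.01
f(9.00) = -0.05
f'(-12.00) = 0.00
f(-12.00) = -0.02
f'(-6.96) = -0.02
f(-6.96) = -0.07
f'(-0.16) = -0.34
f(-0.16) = 1.21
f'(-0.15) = -0.33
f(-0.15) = 1.21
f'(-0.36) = -0.59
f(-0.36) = 1.30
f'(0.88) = 0.62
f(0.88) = 1.31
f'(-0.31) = -0.52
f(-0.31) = 1.27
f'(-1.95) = -4.87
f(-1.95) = -1.97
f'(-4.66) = -0.08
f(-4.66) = -0.17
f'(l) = 7*(4*l - 1)/(-2*l^2 + l + 6)^2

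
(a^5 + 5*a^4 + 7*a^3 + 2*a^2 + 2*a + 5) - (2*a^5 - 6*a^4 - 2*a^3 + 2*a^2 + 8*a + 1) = -a^5 + 11*a^4 + 9*a^3 - 6*a + 4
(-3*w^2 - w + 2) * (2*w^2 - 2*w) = -6*w^4 + 4*w^3 + 6*w^2 - 4*w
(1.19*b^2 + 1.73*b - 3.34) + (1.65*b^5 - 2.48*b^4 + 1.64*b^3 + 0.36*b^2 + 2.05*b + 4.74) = 1.65*b^5 - 2.48*b^4 + 1.64*b^3 + 1.55*b^2 + 3.78*b + 1.4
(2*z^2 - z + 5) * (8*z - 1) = 16*z^3 - 10*z^2 + 41*z - 5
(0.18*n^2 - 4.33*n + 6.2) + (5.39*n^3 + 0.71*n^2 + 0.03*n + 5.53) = 5.39*n^3 + 0.89*n^2 - 4.3*n + 11.73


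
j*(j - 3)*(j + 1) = j^3 - 2*j^2 - 3*j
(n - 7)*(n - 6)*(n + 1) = n^3 - 12*n^2 + 29*n + 42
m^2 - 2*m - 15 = (m - 5)*(m + 3)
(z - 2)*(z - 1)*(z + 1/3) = z^3 - 8*z^2/3 + z + 2/3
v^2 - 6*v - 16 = (v - 8)*(v + 2)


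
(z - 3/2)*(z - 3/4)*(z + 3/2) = z^3 - 3*z^2/4 - 9*z/4 + 27/16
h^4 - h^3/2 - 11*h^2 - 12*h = h*(h - 4)*(h + 3/2)*(h + 2)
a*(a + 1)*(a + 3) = a^3 + 4*a^2 + 3*a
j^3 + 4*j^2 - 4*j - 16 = (j - 2)*(j + 2)*(j + 4)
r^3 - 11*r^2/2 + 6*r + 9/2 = (r - 3)^2*(r + 1/2)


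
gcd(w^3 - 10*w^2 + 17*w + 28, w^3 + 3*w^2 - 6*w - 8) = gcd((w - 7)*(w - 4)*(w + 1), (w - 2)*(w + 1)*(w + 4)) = w + 1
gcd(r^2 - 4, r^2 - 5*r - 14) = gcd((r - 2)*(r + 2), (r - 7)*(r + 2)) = r + 2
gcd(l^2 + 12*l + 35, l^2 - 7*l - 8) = 1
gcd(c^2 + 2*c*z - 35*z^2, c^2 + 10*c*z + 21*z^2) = c + 7*z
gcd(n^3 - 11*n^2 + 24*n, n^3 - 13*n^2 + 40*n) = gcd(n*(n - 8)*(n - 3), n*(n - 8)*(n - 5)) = n^2 - 8*n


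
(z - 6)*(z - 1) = z^2 - 7*z + 6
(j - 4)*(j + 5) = j^2 + j - 20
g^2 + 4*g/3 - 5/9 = (g - 1/3)*(g + 5/3)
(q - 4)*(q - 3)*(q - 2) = q^3 - 9*q^2 + 26*q - 24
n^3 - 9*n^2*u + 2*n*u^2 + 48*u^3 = (n - 8*u)*(n - 3*u)*(n + 2*u)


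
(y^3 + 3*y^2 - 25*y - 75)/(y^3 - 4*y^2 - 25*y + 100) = (y + 3)/(y - 4)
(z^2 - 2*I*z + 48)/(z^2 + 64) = (z + 6*I)/(z + 8*I)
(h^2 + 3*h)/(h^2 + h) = (h + 3)/(h + 1)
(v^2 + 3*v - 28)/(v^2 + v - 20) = (v + 7)/(v + 5)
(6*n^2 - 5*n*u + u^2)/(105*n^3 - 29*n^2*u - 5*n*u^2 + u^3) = (-2*n + u)/(-35*n^2 - 2*n*u + u^2)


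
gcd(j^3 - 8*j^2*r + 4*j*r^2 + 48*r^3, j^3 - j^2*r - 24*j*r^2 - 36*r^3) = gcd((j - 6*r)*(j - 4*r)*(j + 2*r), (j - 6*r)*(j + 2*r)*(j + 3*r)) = -j^2 + 4*j*r + 12*r^2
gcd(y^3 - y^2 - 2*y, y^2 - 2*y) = y^2 - 2*y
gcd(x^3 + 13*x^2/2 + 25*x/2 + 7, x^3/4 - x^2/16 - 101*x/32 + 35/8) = 1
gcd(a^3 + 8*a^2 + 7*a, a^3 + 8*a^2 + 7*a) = a^3 + 8*a^2 + 7*a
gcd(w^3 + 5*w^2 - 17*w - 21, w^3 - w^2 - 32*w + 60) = 1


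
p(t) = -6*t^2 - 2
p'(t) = -12*t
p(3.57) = -78.47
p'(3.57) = -42.84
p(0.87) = -6.54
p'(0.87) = -10.44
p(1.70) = -19.34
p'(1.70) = -20.40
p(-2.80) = -49.04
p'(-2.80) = 33.60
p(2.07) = -27.71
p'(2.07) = -24.84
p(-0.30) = -2.54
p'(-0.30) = 3.60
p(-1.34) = -12.77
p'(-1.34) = 16.08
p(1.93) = -24.35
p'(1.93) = -23.16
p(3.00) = -56.00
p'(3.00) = -36.00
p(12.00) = -866.00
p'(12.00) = -144.00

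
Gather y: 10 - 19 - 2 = -11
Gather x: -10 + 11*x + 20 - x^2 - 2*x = -x^2 + 9*x + 10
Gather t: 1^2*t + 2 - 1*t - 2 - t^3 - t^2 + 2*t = -t^3 - t^2 + 2*t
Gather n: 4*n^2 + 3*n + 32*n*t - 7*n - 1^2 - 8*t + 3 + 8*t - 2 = 4*n^2 + n*(32*t - 4)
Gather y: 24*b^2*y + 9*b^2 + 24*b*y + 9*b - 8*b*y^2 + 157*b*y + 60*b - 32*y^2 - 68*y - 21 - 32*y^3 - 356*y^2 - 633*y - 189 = 9*b^2 + 69*b - 32*y^3 + y^2*(-8*b - 388) + y*(24*b^2 + 181*b - 701) - 210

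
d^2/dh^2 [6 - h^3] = -6*h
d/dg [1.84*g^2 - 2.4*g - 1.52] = 3.68*g - 2.4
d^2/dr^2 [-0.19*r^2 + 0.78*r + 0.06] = -0.380000000000000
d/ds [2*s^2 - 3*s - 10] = 4*s - 3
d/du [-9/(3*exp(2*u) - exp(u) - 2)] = (54*exp(u) - 9)*exp(u)/(-3*exp(2*u) + exp(u) + 2)^2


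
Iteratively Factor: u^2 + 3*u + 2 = (u + 2)*(u + 1)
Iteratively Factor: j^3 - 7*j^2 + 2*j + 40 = (j + 2)*(j^2 - 9*j + 20) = (j - 4)*(j + 2)*(j - 5)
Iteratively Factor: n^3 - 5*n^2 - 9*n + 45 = (n + 3)*(n^2 - 8*n + 15) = (n - 3)*(n + 3)*(n - 5)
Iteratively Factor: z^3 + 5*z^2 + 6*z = (z + 3)*(z^2 + 2*z) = (z + 2)*(z + 3)*(z)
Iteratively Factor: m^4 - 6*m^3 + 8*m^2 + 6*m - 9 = (m - 3)*(m^3 - 3*m^2 - m + 3) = (m - 3)^2*(m^2 - 1) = (m - 3)^2*(m - 1)*(m + 1)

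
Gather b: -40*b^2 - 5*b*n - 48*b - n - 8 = -40*b^2 + b*(-5*n - 48) - n - 8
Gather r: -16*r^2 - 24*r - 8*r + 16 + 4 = -16*r^2 - 32*r + 20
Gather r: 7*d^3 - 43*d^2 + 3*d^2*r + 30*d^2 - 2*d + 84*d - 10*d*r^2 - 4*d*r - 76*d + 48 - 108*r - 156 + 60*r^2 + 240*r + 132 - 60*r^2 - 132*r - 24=7*d^3 - 13*d^2 - 10*d*r^2 + 6*d + r*(3*d^2 - 4*d)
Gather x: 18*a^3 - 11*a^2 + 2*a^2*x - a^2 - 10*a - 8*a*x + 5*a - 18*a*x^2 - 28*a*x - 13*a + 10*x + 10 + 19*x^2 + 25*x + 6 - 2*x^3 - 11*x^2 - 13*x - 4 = 18*a^3 - 12*a^2 - 18*a - 2*x^3 + x^2*(8 - 18*a) + x*(2*a^2 - 36*a + 22) + 12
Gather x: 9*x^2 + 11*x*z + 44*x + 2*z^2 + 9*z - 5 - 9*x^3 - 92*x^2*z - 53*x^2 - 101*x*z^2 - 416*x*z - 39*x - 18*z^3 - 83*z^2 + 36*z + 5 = -9*x^3 + x^2*(-92*z - 44) + x*(-101*z^2 - 405*z + 5) - 18*z^3 - 81*z^2 + 45*z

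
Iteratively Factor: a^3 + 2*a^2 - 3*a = (a - 1)*(a^2 + 3*a) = (a - 1)*(a + 3)*(a)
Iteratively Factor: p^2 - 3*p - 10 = (p + 2)*(p - 5)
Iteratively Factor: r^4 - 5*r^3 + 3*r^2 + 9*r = (r + 1)*(r^3 - 6*r^2 + 9*r) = r*(r + 1)*(r^2 - 6*r + 9) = r*(r - 3)*(r + 1)*(r - 3)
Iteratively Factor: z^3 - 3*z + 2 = (z + 2)*(z^2 - 2*z + 1) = (z - 1)*(z + 2)*(z - 1)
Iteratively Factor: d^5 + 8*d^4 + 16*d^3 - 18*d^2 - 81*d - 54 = (d + 3)*(d^4 + 5*d^3 + d^2 - 21*d - 18) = (d + 1)*(d + 3)*(d^3 + 4*d^2 - 3*d - 18) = (d + 1)*(d + 3)^2*(d^2 + d - 6) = (d - 2)*(d + 1)*(d + 3)^2*(d + 3)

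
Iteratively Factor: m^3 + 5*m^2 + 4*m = (m + 4)*(m^2 + m) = (m + 1)*(m + 4)*(m)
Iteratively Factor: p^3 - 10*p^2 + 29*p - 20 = (p - 1)*(p^2 - 9*p + 20) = (p - 5)*(p - 1)*(p - 4)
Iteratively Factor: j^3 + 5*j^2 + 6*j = (j + 3)*(j^2 + 2*j) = (j + 2)*(j + 3)*(j)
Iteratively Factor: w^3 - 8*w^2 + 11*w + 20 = (w + 1)*(w^2 - 9*w + 20) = (w - 5)*(w + 1)*(w - 4)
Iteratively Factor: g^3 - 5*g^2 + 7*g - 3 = (g - 1)*(g^2 - 4*g + 3) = (g - 1)^2*(g - 3)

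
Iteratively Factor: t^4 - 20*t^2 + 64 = (t - 2)*(t^3 + 2*t^2 - 16*t - 32) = (t - 4)*(t - 2)*(t^2 + 6*t + 8) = (t - 4)*(t - 2)*(t + 2)*(t + 4)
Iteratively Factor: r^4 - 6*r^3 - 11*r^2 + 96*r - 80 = (r + 4)*(r^3 - 10*r^2 + 29*r - 20) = (r - 5)*(r + 4)*(r^2 - 5*r + 4) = (r - 5)*(r - 4)*(r + 4)*(r - 1)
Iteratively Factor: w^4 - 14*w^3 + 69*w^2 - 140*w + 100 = (w - 5)*(w^3 - 9*w^2 + 24*w - 20) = (w - 5)*(w - 2)*(w^2 - 7*w + 10) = (w - 5)^2*(w - 2)*(w - 2)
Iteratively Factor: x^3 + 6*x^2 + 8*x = (x + 4)*(x^2 + 2*x) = x*(x + 4)*(x + 2)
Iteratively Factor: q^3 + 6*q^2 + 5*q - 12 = (q + 4)*(q^2 + 2*q - 3) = (q + 3)*(q + 4)*(q - 1)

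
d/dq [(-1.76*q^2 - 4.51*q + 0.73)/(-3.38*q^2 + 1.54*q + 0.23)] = (-17.9542*q^2 + 4.1252*q - 2.1615)/(11.4244*q^4 - 10.4104*q^3 + 0.8168*q^2 + 0.7084*q + 0.0529)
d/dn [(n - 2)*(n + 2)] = 2*n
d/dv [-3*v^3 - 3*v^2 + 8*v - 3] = -9*v^2 - 6*v + 8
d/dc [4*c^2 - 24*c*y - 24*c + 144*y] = 8*c - 24*y - 24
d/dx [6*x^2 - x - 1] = 12*x - 1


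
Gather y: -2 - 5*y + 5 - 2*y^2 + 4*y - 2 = -2*y^2 - y + 1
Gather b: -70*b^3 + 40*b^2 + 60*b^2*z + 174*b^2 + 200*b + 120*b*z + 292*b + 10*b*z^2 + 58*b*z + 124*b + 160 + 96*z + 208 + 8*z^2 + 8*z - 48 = -70*b^3 + b^2*(60*z + 214) + b*(10*z^2 + 178*z + 616) + 8*z^2 + 104*z + 320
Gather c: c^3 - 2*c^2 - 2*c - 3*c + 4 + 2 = c^3 - 2*c^2 - 5*c + 6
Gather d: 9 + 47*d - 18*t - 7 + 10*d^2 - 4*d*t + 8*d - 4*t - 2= 10*d^2 + d*(55 - 4*t) - 22*t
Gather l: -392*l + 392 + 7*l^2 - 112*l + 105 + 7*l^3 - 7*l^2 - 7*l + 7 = 7*l^3 - 511*l + 504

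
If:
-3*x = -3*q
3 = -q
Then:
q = -3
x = -3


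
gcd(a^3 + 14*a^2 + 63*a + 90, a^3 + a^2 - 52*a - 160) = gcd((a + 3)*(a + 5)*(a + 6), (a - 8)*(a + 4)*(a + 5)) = a + 5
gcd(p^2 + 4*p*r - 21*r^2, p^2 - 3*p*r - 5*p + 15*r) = p - 3*r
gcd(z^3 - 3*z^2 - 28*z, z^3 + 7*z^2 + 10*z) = z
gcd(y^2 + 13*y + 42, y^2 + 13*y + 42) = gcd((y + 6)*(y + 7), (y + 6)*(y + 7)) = y^2 + 13*y + 42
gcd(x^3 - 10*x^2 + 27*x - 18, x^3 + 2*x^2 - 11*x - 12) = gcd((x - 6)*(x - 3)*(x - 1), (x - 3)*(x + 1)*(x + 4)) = x - 3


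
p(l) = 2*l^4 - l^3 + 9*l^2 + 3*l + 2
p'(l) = 8*l^3 - 3*l^2 + 18*l + 3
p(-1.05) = 12.36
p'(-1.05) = -28.47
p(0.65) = 7.83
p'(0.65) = 15.63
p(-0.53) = 3.24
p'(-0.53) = -8.57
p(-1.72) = 46.06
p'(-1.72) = -77.54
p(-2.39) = 125.15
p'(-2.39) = -166.37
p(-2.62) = 168.14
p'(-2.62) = -208.63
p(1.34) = 26.22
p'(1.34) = 40.98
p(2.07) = 74.63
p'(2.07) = 98.36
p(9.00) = 13151.00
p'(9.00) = 5754.00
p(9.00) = 13151.00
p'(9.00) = 5754.00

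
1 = 1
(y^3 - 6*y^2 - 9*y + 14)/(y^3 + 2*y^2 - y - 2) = (y - 7)/(y + 1)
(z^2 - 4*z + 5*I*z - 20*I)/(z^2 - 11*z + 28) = (z + 5*I)/(z - 7)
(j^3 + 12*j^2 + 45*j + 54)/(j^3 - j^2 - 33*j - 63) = (j + 6)/(j - 7)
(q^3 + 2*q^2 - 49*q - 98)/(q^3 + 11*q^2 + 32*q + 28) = (q - 7)/(q + 2)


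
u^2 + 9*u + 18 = (u + 3)*(u + 6)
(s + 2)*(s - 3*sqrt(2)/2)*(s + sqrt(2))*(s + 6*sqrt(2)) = s^4 + 2*s^3 + 11*sqrt(2)*s^3/2 - 9*s^2 + 11*sqrt(2)*s^2 - 18*sqrt(2)*s - 18*s - 36*sqrt(2)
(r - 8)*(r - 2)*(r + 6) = r^3 - 4*r^2 - 44*r + 96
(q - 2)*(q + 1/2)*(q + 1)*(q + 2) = q^4 + 3*q^3/2 - 7*q^2/2 - 6*q - 2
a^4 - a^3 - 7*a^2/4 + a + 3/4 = (a - 3/2)*(a - 1)*(a + 1/2)*(a + 1)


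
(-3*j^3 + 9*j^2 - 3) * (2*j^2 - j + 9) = -6*j^5 + 21*j^4 - 36*j^3 + 75*j^2 + 3*j - 27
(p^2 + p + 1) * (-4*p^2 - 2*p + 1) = -4*p^4 - 6*p^3 - 5*p^2 - p + 1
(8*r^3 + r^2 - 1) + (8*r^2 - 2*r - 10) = 8*r^3 + 9*r^2 - 2*r - 11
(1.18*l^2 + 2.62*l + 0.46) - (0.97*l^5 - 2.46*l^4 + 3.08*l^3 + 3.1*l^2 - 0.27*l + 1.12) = -0.97*l^5 + 2.46*l^4 - 3.08*l^3 - 1.92*l^2 + 2.89*l - 0.66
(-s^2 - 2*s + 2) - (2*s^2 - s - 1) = -3*s^2 - s + 3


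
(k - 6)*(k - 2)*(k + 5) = k^3 - 3*k^2 - 28*k + 60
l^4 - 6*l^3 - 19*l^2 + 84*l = l*(l - 7)*(l - 3)*(l + 4)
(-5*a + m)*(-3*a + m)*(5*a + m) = 75*a^3 - 25*a^2*m - 3*a*m^2 + m^3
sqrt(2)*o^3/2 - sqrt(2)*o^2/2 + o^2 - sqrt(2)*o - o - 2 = (o - 2)*(o + 1)*(sqrt(2)*o/2 + 1)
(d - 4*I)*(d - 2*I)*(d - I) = d^3 - 7*I*d^2 - 14*d + 8*I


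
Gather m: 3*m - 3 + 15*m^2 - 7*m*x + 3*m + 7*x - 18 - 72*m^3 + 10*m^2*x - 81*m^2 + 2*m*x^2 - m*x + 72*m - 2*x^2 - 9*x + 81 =-72*m^3 + m^2*(10*x - 66) + m*(2*x^2 - 8*x + 78) - 2*x^2 - 2*x + 60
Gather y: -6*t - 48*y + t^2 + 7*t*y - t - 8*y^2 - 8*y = t^2 - 7*t - 8*y^2 + y*(7*t - 56)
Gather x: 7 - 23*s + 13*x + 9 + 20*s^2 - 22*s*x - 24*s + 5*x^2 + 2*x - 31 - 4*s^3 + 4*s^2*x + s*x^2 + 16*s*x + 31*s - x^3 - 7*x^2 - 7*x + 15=-4*s^3 + 20*s^2 - 16*s - x^3 + x^2*(s - 2) + x*(4*s^2 - 6*s + 8)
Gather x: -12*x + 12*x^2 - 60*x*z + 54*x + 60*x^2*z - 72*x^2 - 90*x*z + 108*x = x^2*(60*z - 60) + x*(150 - 150*z)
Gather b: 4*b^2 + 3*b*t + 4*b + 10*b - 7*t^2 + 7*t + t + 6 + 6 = 4*b^2 + b*(3*t + 14) - 7*t^2 + 8*t + 12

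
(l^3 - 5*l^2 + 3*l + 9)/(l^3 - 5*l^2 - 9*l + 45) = (l^2 - 2*l - 3)/(l^2 - 2*l - 15)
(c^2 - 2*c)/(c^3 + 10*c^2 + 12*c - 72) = c/(c^2 + 12*c + 36)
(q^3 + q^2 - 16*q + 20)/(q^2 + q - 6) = (q^2 + 3*q - 10)/(q + 3)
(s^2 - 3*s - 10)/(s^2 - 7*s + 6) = (s^2 - 3*s - 10)/(s^2 - 7*s + 6)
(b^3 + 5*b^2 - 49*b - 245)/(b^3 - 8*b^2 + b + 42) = (b^2 + 12*b + 35)/(b^2 - b - 6)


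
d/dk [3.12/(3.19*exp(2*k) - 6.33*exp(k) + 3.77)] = (19.7496 - 19.9056*exp(k))*exp(k)/(3.19*exp(2*k) - 6.33*exp(k) + 3.77)^2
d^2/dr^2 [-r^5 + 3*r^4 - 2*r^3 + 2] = 4*r*(-5*r^2 + 9*r - 3)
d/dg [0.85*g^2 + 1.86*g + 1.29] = 1.7*g + 1.86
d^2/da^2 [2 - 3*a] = 0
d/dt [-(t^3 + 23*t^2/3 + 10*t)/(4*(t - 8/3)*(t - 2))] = (-9*t^4 + 84*t^3 + 268*t^2 - 736*t - 480)/(4*(9*t^4 - 84*t^3 + 292*t^2 - 448*t + 256))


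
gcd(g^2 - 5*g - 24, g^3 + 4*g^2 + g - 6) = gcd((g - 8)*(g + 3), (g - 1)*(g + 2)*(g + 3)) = g + 3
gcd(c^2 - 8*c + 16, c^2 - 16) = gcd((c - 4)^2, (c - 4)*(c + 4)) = c - 4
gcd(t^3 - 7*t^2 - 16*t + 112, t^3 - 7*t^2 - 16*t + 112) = t^3 - 7*t^2 - 16*t + 112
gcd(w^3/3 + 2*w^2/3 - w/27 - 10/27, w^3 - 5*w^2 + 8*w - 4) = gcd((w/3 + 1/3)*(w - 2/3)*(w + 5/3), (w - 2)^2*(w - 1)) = 1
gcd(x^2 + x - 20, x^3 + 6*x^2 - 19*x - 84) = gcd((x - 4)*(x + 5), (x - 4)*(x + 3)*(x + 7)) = x - 4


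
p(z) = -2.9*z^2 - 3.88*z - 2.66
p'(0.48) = -6.66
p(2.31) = -27.10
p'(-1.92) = 7.26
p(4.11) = -67.59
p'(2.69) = -19.48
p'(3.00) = -21.28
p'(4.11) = -27.72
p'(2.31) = -17.28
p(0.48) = -5.19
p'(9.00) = -56.08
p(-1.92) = -5.90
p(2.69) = -34.08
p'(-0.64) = -0.17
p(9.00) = -272.48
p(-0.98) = -1.64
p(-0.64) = -1.36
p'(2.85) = -20.41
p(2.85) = -37.27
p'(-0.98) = 1.80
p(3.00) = -40.40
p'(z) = -5.8*z - 3.88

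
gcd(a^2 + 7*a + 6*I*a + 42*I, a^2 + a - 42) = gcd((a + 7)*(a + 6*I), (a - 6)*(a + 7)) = a + 7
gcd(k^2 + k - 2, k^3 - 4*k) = k + 2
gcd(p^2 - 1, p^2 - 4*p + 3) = p - 1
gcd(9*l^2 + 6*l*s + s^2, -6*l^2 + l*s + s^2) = 3*l + s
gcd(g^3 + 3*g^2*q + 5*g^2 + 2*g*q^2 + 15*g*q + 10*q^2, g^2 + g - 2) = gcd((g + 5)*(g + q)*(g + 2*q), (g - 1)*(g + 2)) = 1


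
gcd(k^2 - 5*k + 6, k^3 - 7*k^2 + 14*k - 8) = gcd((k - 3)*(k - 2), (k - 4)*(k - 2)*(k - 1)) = k - 2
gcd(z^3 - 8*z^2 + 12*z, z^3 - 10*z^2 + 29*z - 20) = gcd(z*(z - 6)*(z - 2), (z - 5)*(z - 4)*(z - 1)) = 1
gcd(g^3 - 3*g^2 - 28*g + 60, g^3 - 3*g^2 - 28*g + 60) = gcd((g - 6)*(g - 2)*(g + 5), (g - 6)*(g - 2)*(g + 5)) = g^3 - 3*g^2 - 28*g + 60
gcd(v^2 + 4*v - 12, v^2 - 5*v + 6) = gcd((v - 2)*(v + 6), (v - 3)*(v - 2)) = v - 2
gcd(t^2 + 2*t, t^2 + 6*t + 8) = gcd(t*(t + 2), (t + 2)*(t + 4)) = t + 2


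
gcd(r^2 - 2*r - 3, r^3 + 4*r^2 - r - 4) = r + 1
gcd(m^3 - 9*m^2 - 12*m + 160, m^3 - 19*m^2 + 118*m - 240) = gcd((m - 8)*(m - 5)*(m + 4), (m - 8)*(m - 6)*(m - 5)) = m^2 - 13*m + 40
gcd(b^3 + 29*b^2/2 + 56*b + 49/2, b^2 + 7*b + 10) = 1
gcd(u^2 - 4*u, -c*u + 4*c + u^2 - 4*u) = u - 4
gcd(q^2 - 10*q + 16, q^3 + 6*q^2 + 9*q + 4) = 1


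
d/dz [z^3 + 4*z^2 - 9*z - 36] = 3*z^2 + 8*z - 9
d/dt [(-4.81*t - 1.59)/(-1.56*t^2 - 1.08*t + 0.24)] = (7.5036*t^2 + 5.1948*t - (3.12*t + 1.08)*(4.81*t + 1.59) - 1.1544)/(1.56*t^2 + 1.08*t - 0.24)^2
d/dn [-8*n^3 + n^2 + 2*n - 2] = -24*n^2 + 2*n + 2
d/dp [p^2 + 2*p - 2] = 2*p + 2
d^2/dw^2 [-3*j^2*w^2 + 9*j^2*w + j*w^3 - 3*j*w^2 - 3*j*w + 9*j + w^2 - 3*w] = -6*j^2 + 6*j*w - 6*j + 2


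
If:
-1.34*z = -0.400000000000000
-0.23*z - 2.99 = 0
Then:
No Solution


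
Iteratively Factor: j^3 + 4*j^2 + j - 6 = (j + 2)*(j^2 + 2*j - 3) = (j - 1)*(j + 2)*(j + 3)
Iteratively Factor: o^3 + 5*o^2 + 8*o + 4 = (o + 2)*(o^2 + 3*o + 2) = (o + 1)*(o + 2)*(o + 2)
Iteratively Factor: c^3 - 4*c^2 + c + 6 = (c - 2)*(c^2 - 2*c - 3) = (c - 2)*(c + 1)*(c - 3)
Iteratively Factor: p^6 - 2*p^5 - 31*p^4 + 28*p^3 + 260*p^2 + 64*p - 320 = (p + 4)*(p^5 - 6*p^4 - 7*p^3 + 56*p^2 + 36*p - 80) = (p - 1)*(p + 4)*(p^4 - 5*p^3 - 12*p^2 + 44*p + 80) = (p - 1)*(p + 2)*(p + 4)*(p^3 - 7*p^2 + 2*p + 40) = (p - 5)*(p - 1)*(p + 2)*(p + 4)*(p^2 - 2*p - 8) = (p - 5)*(p - 4)*(p - 1)*(p + 2)*(p + 4)*(p + 2)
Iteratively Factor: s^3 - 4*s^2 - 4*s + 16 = (s - 4)*(s^2 - 4) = (s - 4)*(s - 2)*(s + 2)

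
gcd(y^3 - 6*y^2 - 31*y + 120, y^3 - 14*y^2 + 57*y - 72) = y^2 - 11*y + 24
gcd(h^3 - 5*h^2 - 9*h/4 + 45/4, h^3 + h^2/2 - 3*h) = h - 3/2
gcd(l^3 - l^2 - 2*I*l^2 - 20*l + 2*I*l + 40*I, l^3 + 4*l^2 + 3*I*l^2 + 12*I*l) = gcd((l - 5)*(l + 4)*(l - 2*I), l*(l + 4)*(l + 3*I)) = l + 4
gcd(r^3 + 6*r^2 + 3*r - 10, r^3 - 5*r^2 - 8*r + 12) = r^2 + r - 2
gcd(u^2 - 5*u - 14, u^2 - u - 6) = u + 2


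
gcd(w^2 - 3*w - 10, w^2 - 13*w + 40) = w - 5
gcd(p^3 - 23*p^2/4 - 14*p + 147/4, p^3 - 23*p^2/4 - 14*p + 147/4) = p^3 - 23*p^2/4 - 14*p + 147/4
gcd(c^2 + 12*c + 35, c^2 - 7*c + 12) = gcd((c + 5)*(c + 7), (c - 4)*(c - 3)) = 1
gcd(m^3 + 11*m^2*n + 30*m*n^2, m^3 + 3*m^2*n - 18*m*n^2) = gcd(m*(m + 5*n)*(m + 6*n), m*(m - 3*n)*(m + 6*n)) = m^2 + 6*m*n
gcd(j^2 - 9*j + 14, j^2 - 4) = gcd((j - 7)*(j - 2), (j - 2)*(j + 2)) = j - 2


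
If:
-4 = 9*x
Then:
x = -4/9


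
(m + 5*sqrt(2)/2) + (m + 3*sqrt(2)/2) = 2*m + 4*sqrt(2)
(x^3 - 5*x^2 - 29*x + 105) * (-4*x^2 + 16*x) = -4*x^5 + 36*x^4 + 36*x^3 - 884*x^2 + 1680*x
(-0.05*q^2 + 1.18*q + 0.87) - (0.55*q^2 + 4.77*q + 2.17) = -0.6*q^2 - 3.59*q - 1.3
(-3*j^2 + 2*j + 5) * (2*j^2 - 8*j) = -6*j^4 + 28*j^3 - 6*j^2 - 40*j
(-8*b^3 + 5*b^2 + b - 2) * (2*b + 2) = -16*b^4 - 6*b^3 + 12*b^2 - 2*b - 4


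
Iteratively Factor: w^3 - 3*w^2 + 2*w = (w)*(w^2 - 3*w + 2) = w*(w - 2)*(w - 1)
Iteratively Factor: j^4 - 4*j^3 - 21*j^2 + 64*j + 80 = (j - 4)*(j^3 - 21*j - 20) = (j - 5)*(j - 4)*(j^2 + 5*j + 4) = (j - 5)*(j - 4)*(j + 4)*(j + 1)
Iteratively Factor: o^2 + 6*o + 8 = (o + 2)*(o + 4)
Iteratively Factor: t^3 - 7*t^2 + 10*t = (t - 5)*(t^2 - 2*t) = (t - 5)*(t - 2)*(t)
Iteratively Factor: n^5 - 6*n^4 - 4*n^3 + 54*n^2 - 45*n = (n)*(n^4 - 6*n^3 - 4*n^2 + 54*n - 45) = n*(n + 3)*(n^3 - 9*n^2 + 23*n - 15) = n*(n - 3)*(n + 3)*(n^2 - 6*n + 5) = n*(n - 3)*(n - 1)*(n + 3)*(n - 5)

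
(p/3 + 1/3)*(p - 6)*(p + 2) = p^3/3 - p^2 - 16*p/3 - 4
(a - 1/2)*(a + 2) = a^2 + 3*a/2 - 1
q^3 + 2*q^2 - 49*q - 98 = (q - 7)*(q + 2)*(q + 7)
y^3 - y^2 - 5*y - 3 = (y - 3)*(y + 1)^2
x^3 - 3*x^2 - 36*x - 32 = (x - 8)*(x + 1)*(x + 4)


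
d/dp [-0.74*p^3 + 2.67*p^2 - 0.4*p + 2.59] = -2.22*p^2 + 5.34*p - 0.4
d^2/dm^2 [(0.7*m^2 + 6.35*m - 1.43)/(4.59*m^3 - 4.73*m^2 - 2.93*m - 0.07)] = (29.49534*m^6 + 802.69461*m^5 - 1132.221726*m^4 + 935.421416*m^3 - 53.477196*m^2 - 134.281026*m - 26.203778)/(96.702579*m^9 - 298.956339*m^8 + 122.886234*m^7 + 271.425988*m^6 - 69.325224*m^5 - 120.869586*m^4 - 30.907022*m^3 - 1.87236*m^2 - 0.043071*m - 0.000343)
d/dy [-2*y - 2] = -2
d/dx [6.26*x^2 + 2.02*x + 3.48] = 12.52*x + 2.02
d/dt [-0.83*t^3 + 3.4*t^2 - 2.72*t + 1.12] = -2.49*t^2 + 6.8*t - 2.72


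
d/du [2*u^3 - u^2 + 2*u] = 6*u^2 - 2*u + 2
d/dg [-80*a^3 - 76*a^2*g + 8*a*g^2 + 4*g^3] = -76*a^2 + 16*a*g + 12*g^2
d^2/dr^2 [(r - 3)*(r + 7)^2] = 6*r + 22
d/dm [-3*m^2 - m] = -6*m - 1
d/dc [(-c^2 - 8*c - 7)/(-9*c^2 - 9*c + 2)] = (-63*c^2 - 130*c - 79)/(81*c^4 + 162*c^3 + 45*c^2 - 36*c + 4)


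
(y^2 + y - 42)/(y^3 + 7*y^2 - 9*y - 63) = (y - 6)/(y^2 - 9)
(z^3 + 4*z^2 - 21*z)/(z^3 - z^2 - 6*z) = (z + 7)/(z + 2)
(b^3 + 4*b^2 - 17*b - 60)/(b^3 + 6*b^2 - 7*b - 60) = (b^2 - b - 12)/(b^2 + b - 12)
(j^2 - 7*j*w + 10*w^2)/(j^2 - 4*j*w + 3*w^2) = (j^2 - 7*j*w + 10*w^2)/(j^2 - 4*j*w + 3*w^2)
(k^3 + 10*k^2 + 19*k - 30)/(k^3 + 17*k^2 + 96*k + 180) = (k - 1)/(k + 6)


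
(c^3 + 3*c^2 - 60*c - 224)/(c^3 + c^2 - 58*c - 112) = (c + 4)/(c + 2)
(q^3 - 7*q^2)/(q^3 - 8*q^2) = (q - 7)/(q - 8)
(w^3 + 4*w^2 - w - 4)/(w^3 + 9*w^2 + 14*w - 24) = (w + 1)/(w + 6)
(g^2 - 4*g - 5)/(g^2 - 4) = (g^2 - 4*g - 5)/(g^2 - 4)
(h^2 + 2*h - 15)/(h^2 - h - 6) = (h + 5)/(h + 2)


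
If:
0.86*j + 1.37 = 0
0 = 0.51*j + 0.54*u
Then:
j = -1.59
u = 1.50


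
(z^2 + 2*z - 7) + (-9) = z^2 + 2*z - 16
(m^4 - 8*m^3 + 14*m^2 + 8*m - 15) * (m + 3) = m^5 - 5*m^4 - 10*m^3 + 50*m^2 + 9*m - 45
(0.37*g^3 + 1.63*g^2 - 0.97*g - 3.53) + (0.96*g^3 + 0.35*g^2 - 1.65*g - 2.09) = 1.33*g^3 + 1.98*g^2 - 2.62*g - 5.62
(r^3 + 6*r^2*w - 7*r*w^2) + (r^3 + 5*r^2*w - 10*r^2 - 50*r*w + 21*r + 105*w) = 2*r^3 + 11*r^2*w - 10*r^2 - 7*r*w^2 - 50*r*w + 21*r + 105*w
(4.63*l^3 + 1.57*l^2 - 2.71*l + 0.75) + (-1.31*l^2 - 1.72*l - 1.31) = 4.63*l^3 + 0.26*l^2 - 4.43*l - 0.56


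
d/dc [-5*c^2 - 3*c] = -10*c - 3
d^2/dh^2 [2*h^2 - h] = 4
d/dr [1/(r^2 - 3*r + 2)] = (3 - 2*r)/(r^2 - 3*r + 2)^2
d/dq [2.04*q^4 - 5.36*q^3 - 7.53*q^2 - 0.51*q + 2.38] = 8.16*q^3 - 16.08*q^2 - 15.06*q - 0.51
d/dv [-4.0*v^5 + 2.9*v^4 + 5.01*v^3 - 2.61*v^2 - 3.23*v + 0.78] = -20.0*v^4 + 11.6*v^3 + 15.03*v^2 - 5.22*v - 3.23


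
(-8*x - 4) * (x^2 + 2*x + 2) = -8*x^3 - 20*x^2 - 24*x - 8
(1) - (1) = 0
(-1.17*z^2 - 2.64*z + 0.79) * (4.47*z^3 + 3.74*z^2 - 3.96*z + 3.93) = -5.2299*z^5 - 16.1766*z^4 - 1.7091*z^3 + 8.8109*z^2 - 13.5036*z + 3.1047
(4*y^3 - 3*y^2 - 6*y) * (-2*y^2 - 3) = -8*y^5 + 6*y^4 + 9*y^2 + 18*y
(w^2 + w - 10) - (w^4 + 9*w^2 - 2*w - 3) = -w^4 - 8*w^2 + 3*w - 7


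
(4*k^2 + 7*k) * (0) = 0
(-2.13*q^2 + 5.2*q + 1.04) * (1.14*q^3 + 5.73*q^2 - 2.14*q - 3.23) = -2.4282*q^5 - 6.2769*q^4 + 35.5398*q^3 + 1.7111*q^2 - 19.0216*q - 3.3592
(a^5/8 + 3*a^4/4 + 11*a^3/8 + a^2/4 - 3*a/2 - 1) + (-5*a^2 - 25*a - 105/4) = a^5/8 + 3*a^4/4 + 11*a^3/8 - 19*a^2/4 - 53*a/2 - 109/4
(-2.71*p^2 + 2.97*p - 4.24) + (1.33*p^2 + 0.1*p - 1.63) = -1.38*p^2 + 3.07*p - 5.87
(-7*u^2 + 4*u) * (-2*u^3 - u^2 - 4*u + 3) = 14*u^5 - u^4 + 24*u^3 - 37*u^2 + 12*u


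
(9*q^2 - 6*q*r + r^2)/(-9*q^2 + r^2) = (-3*q + r)/(3*q + r)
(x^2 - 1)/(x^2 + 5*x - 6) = (x + 1)/(x + 6)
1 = 1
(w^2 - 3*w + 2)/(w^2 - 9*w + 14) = (w - 1)/(w - 7)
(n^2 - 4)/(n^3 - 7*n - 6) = (n - 2)/(n^2 - 2*n - 3)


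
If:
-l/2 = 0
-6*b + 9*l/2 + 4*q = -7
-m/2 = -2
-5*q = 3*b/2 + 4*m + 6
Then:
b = -53/36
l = 0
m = 4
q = -95/24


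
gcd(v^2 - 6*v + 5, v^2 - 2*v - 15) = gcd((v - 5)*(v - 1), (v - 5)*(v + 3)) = v - 5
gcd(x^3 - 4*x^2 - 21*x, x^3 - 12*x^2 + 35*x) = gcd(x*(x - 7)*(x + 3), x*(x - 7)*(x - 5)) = x^2 - 7*x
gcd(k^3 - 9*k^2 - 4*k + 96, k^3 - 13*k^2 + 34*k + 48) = k - 8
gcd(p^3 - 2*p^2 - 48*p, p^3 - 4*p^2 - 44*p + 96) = p^2 - 2*p - 48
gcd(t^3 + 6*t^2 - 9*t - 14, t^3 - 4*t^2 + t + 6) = t^2 - t - 2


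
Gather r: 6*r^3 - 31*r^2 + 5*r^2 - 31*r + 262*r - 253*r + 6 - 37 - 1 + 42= 6*r^3 - 26*r^2 - 22*r + 10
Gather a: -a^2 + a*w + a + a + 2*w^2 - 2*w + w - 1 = -a^2 + a*(w + 2) + 2*w^2 - w - 1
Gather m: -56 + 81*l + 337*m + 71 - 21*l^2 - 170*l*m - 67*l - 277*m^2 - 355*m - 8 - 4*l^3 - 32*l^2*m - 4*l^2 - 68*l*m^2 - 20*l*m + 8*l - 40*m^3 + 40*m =-4*l^3 - 25*l^2 + 22*l - 40*m^3 + m^2*(-68*l - 277) + m*(-32*l^2 - 190*l + 22) + 7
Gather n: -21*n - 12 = -21*n - 12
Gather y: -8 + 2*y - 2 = 2*y - 10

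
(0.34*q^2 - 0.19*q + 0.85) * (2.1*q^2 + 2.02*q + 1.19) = 0.714*q^4 + 0.2878*q^3 + 1.8058*q^2 + 1.4909*q + 1.0115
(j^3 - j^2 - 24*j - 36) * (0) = 0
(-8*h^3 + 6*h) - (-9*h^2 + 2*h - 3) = -8*h^3 + 9*h^2 + 4*h + 3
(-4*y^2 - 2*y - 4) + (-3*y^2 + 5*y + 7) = -7*y^2 + 3*y + 3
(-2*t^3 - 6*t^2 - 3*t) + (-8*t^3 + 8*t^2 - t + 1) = -10*t^3 + 2*t^2 - 4*t + 1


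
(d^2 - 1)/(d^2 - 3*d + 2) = (d + 1)/(d - 2)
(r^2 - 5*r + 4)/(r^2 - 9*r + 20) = (r - 1)/(r - 5)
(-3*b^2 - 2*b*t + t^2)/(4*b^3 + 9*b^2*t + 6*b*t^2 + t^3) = (-3*b + t)/(4*b^2 + 5*b*t + t^2)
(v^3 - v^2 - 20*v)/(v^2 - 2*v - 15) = v*(v + 4)/(v + 3)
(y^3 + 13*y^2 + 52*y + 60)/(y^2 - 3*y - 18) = (y^3 + 13*y^2 + 52*y + 60)/(y^2 - 3*y - 18)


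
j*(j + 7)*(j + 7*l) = j^3 + 7*j^2*l + 7*j^2 + 49*j*l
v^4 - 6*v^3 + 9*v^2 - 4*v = v*(v - 4)*(v - 1)^2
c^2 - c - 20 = (c - 5)*(c + 4)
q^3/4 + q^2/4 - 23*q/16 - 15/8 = (q/4 + 1/2)*(q - 5/2)*(q + 3/2)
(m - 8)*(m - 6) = m^2 - 14*m + 48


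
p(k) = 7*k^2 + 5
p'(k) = 14*k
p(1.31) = 17.01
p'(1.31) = 18.34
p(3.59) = 95.22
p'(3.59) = 50.26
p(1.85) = 28.96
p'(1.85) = 25.90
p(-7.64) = 413.59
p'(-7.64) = -106.96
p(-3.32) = 82.16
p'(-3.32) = -46.48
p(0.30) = 5.63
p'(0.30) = 4.20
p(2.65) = 54.16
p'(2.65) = 37.10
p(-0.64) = 7.87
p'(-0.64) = -8.96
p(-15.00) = 1580.00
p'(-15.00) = -210.00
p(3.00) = 68.00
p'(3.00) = 42.00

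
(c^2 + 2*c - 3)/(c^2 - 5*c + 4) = (c + 3)/(c - 4)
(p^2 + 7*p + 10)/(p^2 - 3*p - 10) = (p + 5)/(p - 5)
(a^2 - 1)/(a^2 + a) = (a - 1)/a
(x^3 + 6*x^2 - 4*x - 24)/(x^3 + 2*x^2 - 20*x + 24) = (x + 2)/(x - 2)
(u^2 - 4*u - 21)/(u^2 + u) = (u^2 - 4*u - 21)/(u*(u + 1))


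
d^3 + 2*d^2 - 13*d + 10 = (d - 2)*(d - 1)*(d + 5)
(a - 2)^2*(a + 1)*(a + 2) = a^4 - a^3 - 6*a^2 + 4*a + 8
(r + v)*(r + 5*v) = r^2 + 6*r*v + 5*v^2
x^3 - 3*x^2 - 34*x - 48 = (x - 8)*(x + 2)*(x + 3)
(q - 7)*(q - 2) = q^2 - 9*q + 14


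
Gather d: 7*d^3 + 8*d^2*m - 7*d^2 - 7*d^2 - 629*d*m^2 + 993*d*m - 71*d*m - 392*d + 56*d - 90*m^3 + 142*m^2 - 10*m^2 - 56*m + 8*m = 7*d^3 + d^2*(8*m - 14) + d*(-629*m^2 + 922*m - 336) - 90*m^3 + 132*m^2 - 48*m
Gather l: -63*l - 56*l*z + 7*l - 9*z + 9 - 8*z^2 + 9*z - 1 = l*(-56*z - 56) - 8*z^2 + 8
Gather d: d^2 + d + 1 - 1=d^2 + d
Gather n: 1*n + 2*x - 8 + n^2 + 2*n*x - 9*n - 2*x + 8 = n^2 + n*(2*x - 8)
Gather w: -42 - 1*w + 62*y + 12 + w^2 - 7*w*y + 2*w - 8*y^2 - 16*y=w^2 + w*(1 - 7*y) - 8*y^2 + 46*y - 30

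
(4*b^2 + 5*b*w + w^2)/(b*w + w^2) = (4*b + w)/w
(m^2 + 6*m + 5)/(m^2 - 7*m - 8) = (m + 5)/(m - 8)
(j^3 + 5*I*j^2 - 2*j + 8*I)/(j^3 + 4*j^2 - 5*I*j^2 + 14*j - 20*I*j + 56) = (j^2 + 3*I*j + 4)/(j^2 + j*(4 - 7*I) - 28*I)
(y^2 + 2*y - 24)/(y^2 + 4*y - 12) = (y - 4)/(y - 2)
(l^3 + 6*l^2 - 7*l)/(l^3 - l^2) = (l + 7)/l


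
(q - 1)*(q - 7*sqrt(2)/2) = q^2 - 7*sqrt(2)*q/2 - q + 7*sqrt(2)/2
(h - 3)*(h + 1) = h^2 - 2*h - 3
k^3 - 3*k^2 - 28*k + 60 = (k - 6)*(k - 2)*(k + 5)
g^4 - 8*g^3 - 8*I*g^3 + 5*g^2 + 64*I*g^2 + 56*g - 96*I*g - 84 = (g - 6)*(g - 2)*(g - 7*I)*(g - I)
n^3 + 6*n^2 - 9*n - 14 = (n - 2)*(n + 1)*(n + 7)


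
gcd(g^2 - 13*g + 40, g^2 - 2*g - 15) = g - 5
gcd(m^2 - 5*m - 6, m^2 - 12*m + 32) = 1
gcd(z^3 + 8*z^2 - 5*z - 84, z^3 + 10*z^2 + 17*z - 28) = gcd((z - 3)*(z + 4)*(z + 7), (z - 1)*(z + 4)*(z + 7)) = z^2 + 11*z + 28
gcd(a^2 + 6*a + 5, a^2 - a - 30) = a + 5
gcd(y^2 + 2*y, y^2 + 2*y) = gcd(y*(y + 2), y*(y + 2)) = y^2 + 2*y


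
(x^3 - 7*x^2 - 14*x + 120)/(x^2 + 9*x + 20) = (x^2 - 11*x + 30)/(x + 5)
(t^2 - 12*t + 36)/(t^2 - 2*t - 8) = (-t^2 + 12*t - 36)/(-t^2 + 2*t + 8)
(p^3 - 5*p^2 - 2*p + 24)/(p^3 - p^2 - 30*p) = (-p^3 + 5*p^2 + 2*p - 24)/(p*(-p^2 + p + 30))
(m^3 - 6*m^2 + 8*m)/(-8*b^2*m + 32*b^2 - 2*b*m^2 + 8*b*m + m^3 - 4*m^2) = m*(2 - m)/(8*b^2 + 2*b*m - m^2)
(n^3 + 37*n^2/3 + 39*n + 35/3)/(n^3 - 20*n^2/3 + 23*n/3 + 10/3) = (n^2 + 12*n + 35)/(n^2 - 7*n + 10)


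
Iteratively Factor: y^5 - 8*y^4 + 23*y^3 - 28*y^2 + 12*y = (y - 2)*(y^4 - 6*y^3 + 11*y^2 - 6*y) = (y - 2)^2*(y^3 - 4*y^2 + 3*y) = y*(y - 2)^2*(y^2 - 4*y + 3) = y*(y - 3)*(y - 2)^2*(y - 1)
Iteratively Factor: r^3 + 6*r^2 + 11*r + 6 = (r + 3)*(r^2 + 3*r + 2) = (r + 1)*(r + 3)*(r + 2)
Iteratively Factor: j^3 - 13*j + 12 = (j + 4)*(j^2 - 4*j + 3) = (j - 1)*(j + 4)*(j - 3)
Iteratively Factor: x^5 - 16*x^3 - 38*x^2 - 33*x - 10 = (x + 1)*(x^4 - x^3 - 15*x^2 - 23*x - 10) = (x + 1)^2*(x^3 - 2*x^2 - 13*x - 10) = (x - 5)*(x + 1)^2*(x^2 + 3*x + 2) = (x - 5)*(x + 1)^3*(x + 2)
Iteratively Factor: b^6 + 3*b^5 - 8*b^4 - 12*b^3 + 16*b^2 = (b - 2)*(b^5 + 5*b^4 + 2*b^3 - 8*b^2) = (b - 2)*(b + 4)*(b^4 + b^3 - 2*b^2) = (b - 2)*(b + 2)*(b + 4)*(b^3 - b^2) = (b - 2)*(b - 1)*(b + 2)*(b + 4)*(b^2) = b*(b - 2)*(b - 1)*(b + 2)*(b + 4)*(b)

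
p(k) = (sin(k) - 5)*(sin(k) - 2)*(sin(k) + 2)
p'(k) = (sin(k) - 5)*(sin(k) - 2)*cos(k) + (sin(k) - 5)*(sin(k) + 2)*cos(k) + (sin(k) - 2)*(sin(k) + 2)*cos(k) = (3*sin(k)^2 - 10*sin(k) - 4)*cos(k)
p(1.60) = 12.00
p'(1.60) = 0.32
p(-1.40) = 18.13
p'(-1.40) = 1.49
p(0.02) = 19.92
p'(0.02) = -4.20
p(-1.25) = 18.44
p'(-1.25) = 2.58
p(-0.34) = 20.74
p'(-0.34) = -0.31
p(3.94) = 19.93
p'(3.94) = -3.28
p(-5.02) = 12.51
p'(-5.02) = -3.27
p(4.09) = 19.41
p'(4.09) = -3.56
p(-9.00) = 20.73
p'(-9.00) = -0.57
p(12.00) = 20.55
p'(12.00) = 1.88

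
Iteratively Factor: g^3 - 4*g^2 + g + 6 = (g - 2)*(g^2 - 2*g - 3) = (g - 2)*(g + 1)*(g - 3)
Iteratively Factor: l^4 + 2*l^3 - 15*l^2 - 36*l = (l + 3)*(l^3 - l^2 - 12*l) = l*(l + 3)*(l^2 - l - 12) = l*(l - 4)*(l + 3)*(l + 3)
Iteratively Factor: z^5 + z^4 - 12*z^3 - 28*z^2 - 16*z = (z)*(z^4 + z^3 - 12*z^2 - 28*z - 16) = z*(z + 1)*(z^3 - 12*z - 16) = z*(z - 4)*(z + 1)*(z^2 + 4*z + 4) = z*(z - 4)*(z + 1)*(z + 2)*(z + 2)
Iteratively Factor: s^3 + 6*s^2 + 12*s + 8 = (s + 2)*(s^2 + 4*s + 4) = (s + 2)^2*(s + 2)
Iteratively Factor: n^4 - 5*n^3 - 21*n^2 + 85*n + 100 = (n + 4)*(n^3 - 9*n^2 + 15*n + 25) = (n + 1)*(n + 4)*(n^2 - 10*n + 25) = (n - 5)*(n + 1)*(n + 4)*(n - 5)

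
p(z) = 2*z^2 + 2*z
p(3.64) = 33.78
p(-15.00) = 420.00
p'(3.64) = 16.56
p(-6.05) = 61.10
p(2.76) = 20.76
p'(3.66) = 16.64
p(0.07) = 0.15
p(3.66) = 34.11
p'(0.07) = 2.28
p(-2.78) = 9.90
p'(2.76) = 13.04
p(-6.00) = 60.00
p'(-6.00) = -22.00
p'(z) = 4*z + 2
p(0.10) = 0.22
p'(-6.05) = -22.20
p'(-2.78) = -9.12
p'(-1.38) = -3.52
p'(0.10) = 2.40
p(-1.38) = 1.05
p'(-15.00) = -58.00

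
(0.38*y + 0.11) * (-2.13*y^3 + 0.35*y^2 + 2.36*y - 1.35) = -0.8094*y^4 - 0.1013*y^3 + 0.9353*y^2 - 0.2534*y - 0.1485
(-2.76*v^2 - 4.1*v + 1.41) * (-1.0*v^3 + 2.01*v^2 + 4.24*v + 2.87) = 2.76*v^5 - 1.4476*v^4 - 21.3534*v^3 - 22.4711*v^2 - 5.7886*v + 4.0467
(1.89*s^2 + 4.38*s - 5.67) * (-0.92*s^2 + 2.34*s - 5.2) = -1.7388*s^4 + 0.392999999999999*s^3 + 5.6376*s^2 - 36.0438*s + 29.484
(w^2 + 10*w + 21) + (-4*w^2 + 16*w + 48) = -3*w^2 + 26*w + 69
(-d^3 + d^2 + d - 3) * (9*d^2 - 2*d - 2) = -9*d^5 + 11*d^4 + 9*d^3 - 31*d^2 + 4*d + 6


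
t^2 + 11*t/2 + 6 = (t + 3/2)*(t + 4)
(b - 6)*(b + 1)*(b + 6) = b^3 + b^2 - 36*b - 36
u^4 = u^4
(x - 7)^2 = x^2 - 14*x + 49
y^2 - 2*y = y*(y - 2)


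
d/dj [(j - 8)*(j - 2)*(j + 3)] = 3*j^2 - 14*j - 14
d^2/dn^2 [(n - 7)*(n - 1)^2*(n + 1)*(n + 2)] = 20*n^3 - 72*n^2 - 60*n + 40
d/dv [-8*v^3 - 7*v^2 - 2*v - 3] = -24*v^2 - 14*v - 2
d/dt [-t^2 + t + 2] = 1 - 2*t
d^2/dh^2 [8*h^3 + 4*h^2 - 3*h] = 48*h + 8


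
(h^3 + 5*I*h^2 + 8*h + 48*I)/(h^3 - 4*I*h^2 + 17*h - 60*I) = (h + 4*I)/(h - 5*I)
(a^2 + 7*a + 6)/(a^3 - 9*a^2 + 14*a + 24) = (a + 6)/(a^2 - 10*a + 24)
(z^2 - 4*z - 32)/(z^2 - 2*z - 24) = (z - 8)/(z - 6)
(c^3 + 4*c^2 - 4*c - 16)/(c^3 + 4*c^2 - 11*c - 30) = (c^2 + 2*c - 8)/(c^2 + 2*c - 15)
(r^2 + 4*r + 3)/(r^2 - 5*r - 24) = (r + 1)/(r - 8)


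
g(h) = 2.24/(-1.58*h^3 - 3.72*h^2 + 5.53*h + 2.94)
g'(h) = 2.24*(4.74*h^2 + 7.44*h - 5.53)/(-1.58*h^3 - 3.72*h^2 + 5.53*h + 2.94)^2 = (10.6176*h^2 + 16.6656*h - 12.3872)/(1.58*h^3 + 3.72*h^2 - 5.53*h - 2.94)^2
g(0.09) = 0.66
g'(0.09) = -0.93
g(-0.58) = -1.85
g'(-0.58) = -12.61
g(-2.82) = -0.33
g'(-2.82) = 0.54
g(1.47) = -1.13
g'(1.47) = 8.87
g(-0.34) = 3.24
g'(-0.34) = -35.15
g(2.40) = -0.08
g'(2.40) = 0.12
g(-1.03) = -0.45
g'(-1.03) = -0.74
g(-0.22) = 1.44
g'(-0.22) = -6.38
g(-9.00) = 0.00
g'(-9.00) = 0.00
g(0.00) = 0.76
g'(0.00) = -1.43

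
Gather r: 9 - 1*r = 9 - r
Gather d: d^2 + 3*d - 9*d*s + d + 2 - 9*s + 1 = d^2 + d*(4 - 9*s) - 9*s + 3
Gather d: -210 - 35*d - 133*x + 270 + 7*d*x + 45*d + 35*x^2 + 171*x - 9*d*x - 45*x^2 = d*(10 - 2*x) - 10*x^2 + 38*x + 60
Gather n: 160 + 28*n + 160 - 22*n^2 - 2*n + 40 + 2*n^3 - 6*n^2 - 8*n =2*n^3 - 28*n^2 + 18*n + 360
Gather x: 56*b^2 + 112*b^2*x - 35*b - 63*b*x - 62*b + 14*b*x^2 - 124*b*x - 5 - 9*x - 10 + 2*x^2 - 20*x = 56*b^2 - 97*b + x^2*(14*b + 2) + x*(112*b^2 - 187*b - 29) - 15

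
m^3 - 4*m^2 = m^2*(m - 4)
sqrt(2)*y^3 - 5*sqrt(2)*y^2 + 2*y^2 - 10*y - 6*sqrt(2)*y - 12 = (y - 6)*(y + sqrt(2))*(sqrt(2)*y + sqrt(2))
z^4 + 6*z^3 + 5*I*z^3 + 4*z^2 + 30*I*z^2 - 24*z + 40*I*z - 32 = (z + 2)*(z + 4)*(z + I)*(z + 4*I)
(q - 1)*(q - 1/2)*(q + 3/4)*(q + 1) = q^4 + q^3/4 - 11*q^2/8 - q/4 + 3/8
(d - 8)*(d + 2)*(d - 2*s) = d^3 - 2*d^2*s - 6*d^2 + 12*d*s - 16*d + 32*s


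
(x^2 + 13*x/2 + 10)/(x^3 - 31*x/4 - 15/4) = 2*(x + 4)/(2*x^2 - 5*x - 3)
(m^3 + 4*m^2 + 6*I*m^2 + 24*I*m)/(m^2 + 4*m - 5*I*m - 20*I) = m*(m + 6*I)/(m - 5*I)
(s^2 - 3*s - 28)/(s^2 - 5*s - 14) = (s + 4)/(s + 2)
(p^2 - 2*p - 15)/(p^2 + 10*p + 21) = (p - 5)/(p + 7)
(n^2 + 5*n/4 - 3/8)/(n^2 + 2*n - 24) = (8*n^2 + 10*n - 3)/(8*(n^2 + 2*n - 24))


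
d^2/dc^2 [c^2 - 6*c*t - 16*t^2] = 2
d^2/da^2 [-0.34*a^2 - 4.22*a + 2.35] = -0.680000000000000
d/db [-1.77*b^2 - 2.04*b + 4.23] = -3.54*b - 2.04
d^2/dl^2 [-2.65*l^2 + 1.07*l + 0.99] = -5.30000000000000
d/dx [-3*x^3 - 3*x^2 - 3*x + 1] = -9*x^2 - 6*x - 3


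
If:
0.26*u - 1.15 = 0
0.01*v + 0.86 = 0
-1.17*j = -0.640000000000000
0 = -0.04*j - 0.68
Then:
No Solution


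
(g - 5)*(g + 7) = g^2 + 2*g - 35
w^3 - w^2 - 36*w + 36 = (w - 6)*(w - 1)*(w + 6)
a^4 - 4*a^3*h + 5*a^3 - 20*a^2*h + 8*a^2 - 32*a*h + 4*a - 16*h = (a + 1)*(a + 2)^2*(a - 4*h)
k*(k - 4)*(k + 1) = k^3 - 3*k^2 - 4*k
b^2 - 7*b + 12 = (b - 4)*(b - 3)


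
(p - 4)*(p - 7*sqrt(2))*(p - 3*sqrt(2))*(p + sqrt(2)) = p^4 - 9*sqrt(2)*p^3 - 4*p^3 + 22*p^2 + 36*sqrt(2)*p^2 - 88*p + 42*sqrt(2)*p - 168*sqrt(2)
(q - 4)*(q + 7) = q^2 + 3*q - 28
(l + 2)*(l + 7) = l^2 + 9*l + 14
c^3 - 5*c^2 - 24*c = c*(c - 8)*(c + 3)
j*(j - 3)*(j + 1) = j^3 - 2*j^2 - 3*j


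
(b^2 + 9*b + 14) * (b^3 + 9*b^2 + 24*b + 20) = b^5 + 18*b^4 + 119*b^3 + 362*b^2 + 516*b + 280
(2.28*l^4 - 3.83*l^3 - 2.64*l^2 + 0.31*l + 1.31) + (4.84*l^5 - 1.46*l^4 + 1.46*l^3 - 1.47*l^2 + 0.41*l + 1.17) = 4.84*l^5 + 0.82*l^4 - 2.37*l^3 - 4.11*l^2 + 0.72*l + 2.48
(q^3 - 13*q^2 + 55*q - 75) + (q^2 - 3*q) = q^3 - 12*q^2 + 52*q - 75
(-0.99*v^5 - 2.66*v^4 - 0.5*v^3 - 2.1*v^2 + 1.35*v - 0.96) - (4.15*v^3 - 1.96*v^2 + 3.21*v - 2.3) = -0.99*v^5 - 2.66*v^4 - 4.65*v^3 - 0.14*v^2 - 1.86*v + 1.34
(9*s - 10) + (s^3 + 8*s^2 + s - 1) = s^3 + 8*s^2 + 10*s - 11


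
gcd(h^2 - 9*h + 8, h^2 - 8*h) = h - 8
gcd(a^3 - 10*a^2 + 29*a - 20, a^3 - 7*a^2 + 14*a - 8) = a^2 - 5*a + 4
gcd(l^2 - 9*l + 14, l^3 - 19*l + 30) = l - 2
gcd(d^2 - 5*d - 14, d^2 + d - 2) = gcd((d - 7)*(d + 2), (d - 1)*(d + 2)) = d + 2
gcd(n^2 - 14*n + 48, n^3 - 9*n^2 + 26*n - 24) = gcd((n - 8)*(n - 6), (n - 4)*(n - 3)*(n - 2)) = 1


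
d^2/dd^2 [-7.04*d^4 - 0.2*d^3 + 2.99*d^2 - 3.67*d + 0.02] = -84.48*d^2 - 1.2*d + 5.98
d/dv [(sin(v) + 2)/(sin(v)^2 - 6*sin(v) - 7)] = (-sin(v)^2 - 4*sin(v) + 5)*cos(v)/((sin(v) - 7)^2*(sin(v) + 1)^2)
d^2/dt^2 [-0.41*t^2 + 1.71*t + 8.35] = -0.820000000000000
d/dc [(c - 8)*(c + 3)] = 2*c - 5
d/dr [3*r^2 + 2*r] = 6*r + 2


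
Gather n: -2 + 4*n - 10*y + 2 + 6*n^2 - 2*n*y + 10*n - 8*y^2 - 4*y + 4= 6*n^2 + n*(14 - 2*y) - 8*y^2 - 14*y + 4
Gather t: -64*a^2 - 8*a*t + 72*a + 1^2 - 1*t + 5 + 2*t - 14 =-64*a^2 + 72*a + t*(1 - 8*a) - 8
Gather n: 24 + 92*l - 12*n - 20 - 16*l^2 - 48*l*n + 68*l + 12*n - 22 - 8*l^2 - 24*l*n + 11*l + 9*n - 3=-24*l^2 + 171*l + n*(9 - 72*l) - 21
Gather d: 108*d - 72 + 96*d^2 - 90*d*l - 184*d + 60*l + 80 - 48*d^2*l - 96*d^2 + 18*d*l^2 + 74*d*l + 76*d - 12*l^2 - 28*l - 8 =-48*d^2*l + d*(18*l^2 - 16*l) - 12*l^2 + 32*l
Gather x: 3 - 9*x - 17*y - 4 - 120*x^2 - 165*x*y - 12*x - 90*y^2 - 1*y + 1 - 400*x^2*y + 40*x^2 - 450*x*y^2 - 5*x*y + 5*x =x^2*(-400*y - 80) + x*(-450*y^2 - 170*y - 16) - 90*y^2 - 18*y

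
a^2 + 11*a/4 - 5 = (a - 5/4)*(a + 4)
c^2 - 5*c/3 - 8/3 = (c - 8/3)*(c + 1)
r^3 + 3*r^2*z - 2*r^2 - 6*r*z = r*(r - 2)*(r + 3*z)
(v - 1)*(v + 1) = v^2 - 1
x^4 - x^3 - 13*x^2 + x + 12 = (x - 4)*(x - 1)*(x + 1)*(x + 3)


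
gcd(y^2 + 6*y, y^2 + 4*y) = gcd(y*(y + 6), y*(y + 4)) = y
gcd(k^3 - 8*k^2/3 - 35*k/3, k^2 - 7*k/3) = k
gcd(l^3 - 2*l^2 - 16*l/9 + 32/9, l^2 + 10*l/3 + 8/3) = l + 4/3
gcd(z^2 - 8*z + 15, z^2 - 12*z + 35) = z - 5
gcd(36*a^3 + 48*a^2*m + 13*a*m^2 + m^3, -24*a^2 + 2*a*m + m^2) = 6*a + m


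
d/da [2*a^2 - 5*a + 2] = 4*a - 5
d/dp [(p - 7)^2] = 2*p - 14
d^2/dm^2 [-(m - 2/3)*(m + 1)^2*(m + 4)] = -12*m^2 - 32*m - 10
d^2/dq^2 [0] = 0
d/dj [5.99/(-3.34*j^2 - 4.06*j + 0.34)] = (40.0132*j + 24.3194)/(3.34*j^2 + 4.06*j - 0.34)^2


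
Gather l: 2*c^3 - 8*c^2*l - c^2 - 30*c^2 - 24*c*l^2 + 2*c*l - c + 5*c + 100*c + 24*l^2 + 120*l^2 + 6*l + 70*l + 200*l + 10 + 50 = 2*c^3 - 31*c^2 + 104*c + l^2*(144 - 24*c) + l*(-8*c^2 + 2*c + 276) + 60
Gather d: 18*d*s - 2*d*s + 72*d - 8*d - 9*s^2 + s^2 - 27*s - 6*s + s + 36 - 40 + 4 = d*(16*s + 64) - 8*s^2 - 32*s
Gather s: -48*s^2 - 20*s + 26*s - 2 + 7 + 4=-48*s^2 + 6*s + 9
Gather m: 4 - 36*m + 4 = 8 - 36*m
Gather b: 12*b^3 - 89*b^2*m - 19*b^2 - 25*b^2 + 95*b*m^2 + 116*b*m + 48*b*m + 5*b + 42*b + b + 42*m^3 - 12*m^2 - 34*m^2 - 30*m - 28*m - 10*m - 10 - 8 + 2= 12*b^3 + b^2*(-89*m - 44) + b*(95*m^2 + 164*m + 48) + 42*m^3 - 46*m^2 - 68*m - 16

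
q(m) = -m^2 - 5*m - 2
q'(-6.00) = 7.00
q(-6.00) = -8.00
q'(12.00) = -29.00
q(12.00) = -206.00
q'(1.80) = -8.60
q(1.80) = -14.24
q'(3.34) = -11.68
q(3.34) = -29.86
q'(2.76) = -10.52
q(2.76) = -23.42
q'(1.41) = -7.82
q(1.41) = -11.04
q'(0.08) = -5.16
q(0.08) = -2.41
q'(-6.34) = 7.68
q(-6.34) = -10.50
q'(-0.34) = -4.32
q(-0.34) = -0.42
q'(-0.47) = -4.06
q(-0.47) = 0.13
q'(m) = -2*m - 5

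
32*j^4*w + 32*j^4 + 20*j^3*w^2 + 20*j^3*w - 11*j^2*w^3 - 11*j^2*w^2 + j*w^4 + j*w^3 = (-8*j + w)*(-4*j + w)*(j + w)*(j*w + j)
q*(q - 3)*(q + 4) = q^3 + q^2 - 12*q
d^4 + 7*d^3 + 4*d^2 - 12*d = d*(d - 1)*(d + 2)*(d + 6)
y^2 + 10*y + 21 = (y + 3)*(y + 7)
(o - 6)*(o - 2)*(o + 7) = o^3 - o^2 - 44*o + 84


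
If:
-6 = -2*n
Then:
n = 3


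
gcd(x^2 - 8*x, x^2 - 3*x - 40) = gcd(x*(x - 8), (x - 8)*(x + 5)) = x - 8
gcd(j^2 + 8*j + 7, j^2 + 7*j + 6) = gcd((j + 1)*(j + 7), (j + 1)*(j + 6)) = j + 1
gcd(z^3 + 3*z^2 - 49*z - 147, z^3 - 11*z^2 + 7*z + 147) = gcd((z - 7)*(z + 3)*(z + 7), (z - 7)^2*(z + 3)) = z^2 - 4*z - 21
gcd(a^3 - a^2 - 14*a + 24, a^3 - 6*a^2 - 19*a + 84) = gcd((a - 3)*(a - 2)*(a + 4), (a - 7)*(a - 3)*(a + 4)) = a^2 + a - 12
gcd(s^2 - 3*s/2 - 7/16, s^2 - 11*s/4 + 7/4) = s - 7/4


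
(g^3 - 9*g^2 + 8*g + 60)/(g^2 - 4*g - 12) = g - 5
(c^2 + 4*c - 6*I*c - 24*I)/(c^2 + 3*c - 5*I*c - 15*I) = (c^2 + c*(4 - 6*I) - 24*I)/(c^2 + c*(3 - 5*I) - 15*I)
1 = 1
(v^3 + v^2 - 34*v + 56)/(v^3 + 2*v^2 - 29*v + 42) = (v - 4)/(v - 3)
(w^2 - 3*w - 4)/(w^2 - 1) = (w - 4)/(w - 1)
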